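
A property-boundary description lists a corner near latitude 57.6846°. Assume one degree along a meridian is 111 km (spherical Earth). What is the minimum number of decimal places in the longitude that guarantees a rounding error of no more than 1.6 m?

5 decimal places

At 57.6846° one degree of longitude covers 111000 × cos 57.6846° ≈ 111000 × 0.5346 ≈ 59338.3 m.
With N decimal places the half-ulp bound is 0.5·10⁻ᴺ°, or 0.5·10⁻ᴺ × 59338.3 m on the ground.
Need 0.5 × 59338.3 × 10⁻ᴺ ≤ 1.6 → 10⁻ᴺ ≤ 5.393e-05, so N ≥ 4.27.
At 4 places the error can reach 2.97 m, but 5 places keeps it to 0.297 m.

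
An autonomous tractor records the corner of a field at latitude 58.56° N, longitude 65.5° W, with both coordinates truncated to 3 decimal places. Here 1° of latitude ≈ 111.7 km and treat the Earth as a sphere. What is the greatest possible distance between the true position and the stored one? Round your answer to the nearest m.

126 m

Truncating at 3 decimal places can drop up to a full unit in the last place, so each coordinate may be off by as much as 0.001°.
Latitude error → 0.001 × 111700 = 111.7 m along the meridian.
East–west component at 58.56°: 0.001° × 111700 × cos 58.56° ≈ 0.001 × 58263.3 ≈ 58.2633 m.
The two errors are perpendicular, so the maximum displacement is √(111.7² + 58.2633²) ≈ 125.982 m.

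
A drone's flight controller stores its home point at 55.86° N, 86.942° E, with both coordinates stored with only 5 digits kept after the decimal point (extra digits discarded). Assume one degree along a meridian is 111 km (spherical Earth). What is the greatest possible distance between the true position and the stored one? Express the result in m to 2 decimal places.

1.27 m

Truncating at 5 decimal places can drop up to a full unit in the last place, so each coordinate may be off by as much as 1e-05°.
North–south component: 1e-05° × 111000 = 1.11 m.
Longitude error → 1e-05 × 111000 × cos 55.86° = 1e-05 × 111000 × 0.5612 ≈ 0.622951 m.
Worst case both components are at the extreme and orthogonal: √(1.11² + 0.622951²) ≈ 1.27286 m.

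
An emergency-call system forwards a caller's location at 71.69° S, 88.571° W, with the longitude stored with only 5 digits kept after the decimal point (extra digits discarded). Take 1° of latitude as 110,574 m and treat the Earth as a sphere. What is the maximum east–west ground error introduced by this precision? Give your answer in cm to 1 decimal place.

34.7 cm

Truncating at 5 decimal places can drop up to a full unit in the last place, so the longitude may be off by as much as 1e-05°.
One degree of longitude at 71.69° is 110574 × cos 71.69° ≈ 110574 × 0.3142 = 34737.7 m.
East–west error: 1e-05° × 34737.7 m/° ≈ 0.347377 m.
That is 0.347377 m = 34.738 cm.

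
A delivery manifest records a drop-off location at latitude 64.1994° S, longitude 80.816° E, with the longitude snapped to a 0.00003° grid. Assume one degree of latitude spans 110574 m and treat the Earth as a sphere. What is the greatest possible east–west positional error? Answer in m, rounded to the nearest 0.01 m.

0.72 m

With a 0.00003° grid the true value lies within half a step, ±0.00003°/2 = ±1.5e-05°, of the stored one.
One degree of longitude at 64.1994° is 110574 × cos 64.1994° ≈ 110574 × 0.4352 = 48126.3 m.
So at most 1.5e-05° × 48126.3 ≈ 0.721894 m east–west.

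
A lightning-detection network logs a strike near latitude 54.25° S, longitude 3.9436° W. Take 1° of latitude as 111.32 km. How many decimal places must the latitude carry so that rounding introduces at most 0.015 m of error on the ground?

7 decimal places

One degree of latitude covers 111320 m.
N decimal places → at most half a unit in the last place, 0.5 × 10⁻ᴺ° = 111320/2 × 10⁻ᴺ m.
Setting 55660 × 10⁻ᴺ ≤ 0.015 gives 10ᴺ ≥ 3.711e+06, i.e. N ≥ 6.57.
N = 6 would give 0.0557 m (too coarse); N = 7 gives 0.00557 m ≤ 0.015 m.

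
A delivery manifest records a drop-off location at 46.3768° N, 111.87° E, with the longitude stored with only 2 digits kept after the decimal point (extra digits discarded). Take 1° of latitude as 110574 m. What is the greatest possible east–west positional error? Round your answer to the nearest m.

763 m

Truncating at 2 decimal places can drop up to a full unit in the last place, so the longitude may be off by as much as 0.01°.
Parallels shrink by cos φ, so at 46.3768° a degree of longitude is 110574 × 0.6899 ≈ 76286.4 m.
East–west error: 0.01° × 76286.4 m/° ≈ 762.864 m.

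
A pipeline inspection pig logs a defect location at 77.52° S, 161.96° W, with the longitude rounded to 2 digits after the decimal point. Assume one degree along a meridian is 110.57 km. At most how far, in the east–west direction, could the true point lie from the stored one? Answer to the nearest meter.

Rounding to 2 decimal places leaves the longitude within ±0.005° of the true value.
One degree of longitude at 77.52° is 110570 × cos 77.52° ≈ 110570 × 0.2161 = 23894 m.
So at most 0.005° × 23894 ≈ 119.47 m east–west.

119 meters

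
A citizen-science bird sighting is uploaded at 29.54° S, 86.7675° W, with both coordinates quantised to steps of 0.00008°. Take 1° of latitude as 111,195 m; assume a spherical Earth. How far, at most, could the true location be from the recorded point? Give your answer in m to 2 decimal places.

5.90 m

With a 0.00008° grid the true value lies within half a step, ±0.00008°/2 = ±4e-05°, of the stored one.
N–S: 4e-05° × 111195 m/° = 4.4478 m.
Longitude error → 4e-05 × 111195 × cos 29.54° = 4e-05 × 111195 × 0.8700 ≈ 3.86964 m.
Combining orthogonally: (4.4478² + 3.86964²)^½ ≈ 5.89551 m.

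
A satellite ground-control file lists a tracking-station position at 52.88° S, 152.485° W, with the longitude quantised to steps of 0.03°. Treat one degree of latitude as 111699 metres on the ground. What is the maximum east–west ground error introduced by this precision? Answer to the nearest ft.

With a 0.03° grid the true value lies within half a step, ±0.03°/2 = ±0.015°, of the stored one.
At latitude 52.88° a degree of longitude spans 111699 m × cos 52.88° = 111699 × 0.6035 ≈ 67408.8 m.
Maximum E–W displacement: 0.015 × 67408.8 = 1011.13 m.
Converting: 1011.13 m × 3.2808 ft/m ≈ 3317.4 ft.

3317 ft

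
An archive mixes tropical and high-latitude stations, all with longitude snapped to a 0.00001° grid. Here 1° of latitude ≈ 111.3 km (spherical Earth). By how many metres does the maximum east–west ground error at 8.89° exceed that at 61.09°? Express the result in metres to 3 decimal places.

0.281 metres

With a 0.00001° grid the true value lies within half a step, ±0.00001°/2 = ±5e-06°, of the stored one.
At 8.89°: 5e-06° × 111300 × cos 8.89° = 5e-06 × 111300 × 0.9880 ≈ 0.54981 m.
At 61.09°: 5e-06° × 111300 × cos 61.09° = 5e-06 × 111300 × 0.4834 ≈ 0.26903 m.
Difference: 0.54981 − 0.26903 = 0.28078 m.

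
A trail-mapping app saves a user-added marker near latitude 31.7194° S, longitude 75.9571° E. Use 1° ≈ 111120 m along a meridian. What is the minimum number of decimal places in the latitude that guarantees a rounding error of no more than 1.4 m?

One degree of latitude covers 111120 m.
N decimal places → at most half a unit in the last place, 0.5 × 10⁻ᴺ° = 111120/2 × 10⁻ᴺ m.
Need 0.5 × 111120 × 10⁻ᴺ ≤ 1.4 → 10⁻ᴺ ≤ 2.520e-05, so N ≥ 4.60.
At 4 places the error can reach 5.56 m, but 5 places keeps it to 0.556 m.

5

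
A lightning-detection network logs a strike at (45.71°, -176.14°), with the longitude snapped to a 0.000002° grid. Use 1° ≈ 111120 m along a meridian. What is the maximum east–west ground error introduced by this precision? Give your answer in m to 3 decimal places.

0.078 m

With a 0.000002° grid the true value lies within half a step, ±0.000002°/2 = ±1e-06°, of the stored one.
At latitude 45.71° a degree of longitude spans 111120 m × cos 45.71° = 111120 × 0.6983 ≈ 77594 m.
So at most 1e-06° × 77594 ≈ 0.077594 m east–west.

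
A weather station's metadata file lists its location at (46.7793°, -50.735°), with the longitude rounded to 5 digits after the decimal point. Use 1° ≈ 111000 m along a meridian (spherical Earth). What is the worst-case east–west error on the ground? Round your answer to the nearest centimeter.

38 centimeters

Rounding to 5 decimal places leaves the longitude within ±5e-06° of the true value.
At latitude 46.7793° a degree of longitude spans 111000 m × cos 46.7793° = 111000 × 0.6848 ≈ 76014 m.
Maximum E–W displacement: 5e-06 × 76014 = 0.38007 m.
That is 0.38007 m = 38.007 cm.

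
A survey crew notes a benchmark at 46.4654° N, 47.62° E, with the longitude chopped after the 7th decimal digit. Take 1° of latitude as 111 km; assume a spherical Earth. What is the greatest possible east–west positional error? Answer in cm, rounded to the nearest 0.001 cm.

Truncating at 7 decimal places can drop up to a full unit in the last place, so the longitude may be off by as much as 1e-07°.
Parallels shrink by cos φ, so at 46.4654° a degree of longitude is 111000 × 0.6888 ≈ 76456 m.
East–west error: 1e-07° × 76456 m/° ≈ 0.0076456 m.
That is 0.0076456 m = 0.76456 cm.

0.765 cm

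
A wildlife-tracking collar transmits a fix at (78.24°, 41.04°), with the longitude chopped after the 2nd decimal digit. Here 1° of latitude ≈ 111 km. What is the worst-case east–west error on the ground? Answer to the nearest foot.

Truncating at 2 decimal places can drop up to a full unit in the last place, so the longitude may be off by as much as 0.01°.
At latitude 78.24° a degree of longitude spans 111000 m × cos 78.24° = 111000 × 0.2038 ≈ 22623.2 m.
Maximum E–W displacement: 0.01 × 22623.2 = 226.232 m.
Converting: 226.232 m × 3.2808 ft/m ≈ 742.23 ft.

742 feet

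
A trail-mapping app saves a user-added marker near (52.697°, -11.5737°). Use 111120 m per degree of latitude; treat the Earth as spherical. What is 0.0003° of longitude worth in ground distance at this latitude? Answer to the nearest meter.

0.0003° of longitude at 52.697° is 0.0003 × 111120 × cos 52.697° ≈ 0.0003 × 67342.1 = 20.2026 m.

20 meters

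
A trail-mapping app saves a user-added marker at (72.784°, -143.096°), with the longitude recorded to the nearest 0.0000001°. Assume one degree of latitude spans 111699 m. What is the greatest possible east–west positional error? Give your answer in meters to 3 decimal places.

Rounding to 7 decimal places leaves the longitude within ±5e-08° of the true value.
Parallels shrink by cos φ, so at 72.784° a degree of longitude is 111699 × 0.2960 ≈ 33060.1 m.
So at most 5e-08° × 33060.1 ≈ 0.001653 m east–west.

0.002 meters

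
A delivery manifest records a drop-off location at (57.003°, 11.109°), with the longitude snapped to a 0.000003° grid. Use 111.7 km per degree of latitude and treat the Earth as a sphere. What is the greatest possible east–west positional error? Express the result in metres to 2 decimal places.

With a 0.000003° grid the true value lies within half a step, ±0.000003°/2 = ±1.5e-06°, of the stored one.
Parallels shrink by cos φ, so at 57.003° a degree of longitude is 111700 × 0.5446 ≈ 60831.3 m.
So at most 1.5e-06° × 60831.3 ≈ 0.0912469 m east–west.

0.09 metres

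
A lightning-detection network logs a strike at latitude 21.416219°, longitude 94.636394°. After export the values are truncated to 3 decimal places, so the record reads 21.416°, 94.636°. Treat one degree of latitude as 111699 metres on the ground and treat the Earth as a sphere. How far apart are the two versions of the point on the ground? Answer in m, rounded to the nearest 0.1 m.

Δlat = 21.416219 − 21.416 = +0.000219°; Δlon = 94.636394 − 94.636 = +0.000394°.
N–S: 0.000219° × 111699 m/° = 24.4621 m.
East–west at this latitude: 0.000394° × 111699 × cos 21.416° ≈ 0.000394 × 103987 = 40.9707 m.
Hypotenuse of the two orthogonal shifts: √(24.4621² + 40.9707²) = 47.7179 m.

47.7 m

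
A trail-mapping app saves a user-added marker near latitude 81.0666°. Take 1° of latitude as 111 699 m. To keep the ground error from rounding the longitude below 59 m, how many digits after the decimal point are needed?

At 81.0666° one degree of longitude covers 111699 × cos 81.0666° ≈ 111699 × 0.1553 ≈ 17345.3 m.
With N decimal places the half-ulp bound is 0.5·10⁻ᴺ°, or 0.5·10⁻ᴺ × 17345.3 m on the ground.
Need 0.5 × 17345.3 × 10⁻ᴺ ≤ 59 → 10⁻ᴺ ≤ 6.803e-03, so N ≥ 2.17.
So 3 decimal places suffice (8.67 m); 2 would allow up to 86.7 m.

3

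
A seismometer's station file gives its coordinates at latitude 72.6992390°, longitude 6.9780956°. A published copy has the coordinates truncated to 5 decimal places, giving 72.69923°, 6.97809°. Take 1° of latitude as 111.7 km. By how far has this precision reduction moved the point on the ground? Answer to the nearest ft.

3 ft

Δlat = 72.6992390 − 72.69923 = +0.0000090°; Δlon = 6.9780956 − 6.97809 = +0.0000056°.
N–S: 0.0000090° × 111700 m/° = 1.0053 m.
East–west at this latitude: 0.0000056° × 111700 × cos 72.6992° ≈ 0.0000056 × 33218.2 = 0.186022 m.
Hypotenuse of the two orthogonal shifts: √(1.0053² + 0.186022²) = 1.02237 m.
Converting: 1.02237 m × 3.2808 ft/m ≈ 3.3542 ft.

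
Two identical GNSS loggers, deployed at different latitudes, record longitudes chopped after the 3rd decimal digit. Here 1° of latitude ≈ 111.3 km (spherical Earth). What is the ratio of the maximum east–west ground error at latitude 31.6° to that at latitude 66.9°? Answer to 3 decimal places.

2.171

Truncating at 3 decimal places can drop up to a full unit in the last place, so the longitude may be off by as much as 0.001°.
Error at 31.6° = 0.001° × 111300 × cos 31.6° ≈ 111.3 × 0.8517 = 94.797 m.
Error at 66.9° = 0.001° × 111300 × cos 66.9° ≈ 111.3 × 0.3923 = 43.667 m.
Ratio: 94.797 / 43.667 = cos 31.6° / cos 66.9° ≈ 2.1709.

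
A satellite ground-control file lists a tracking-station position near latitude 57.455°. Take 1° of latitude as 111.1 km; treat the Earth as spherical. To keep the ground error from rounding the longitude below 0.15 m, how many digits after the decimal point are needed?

At 57.455° one degree of longitude covers 111100 × cos 57.455° ≈ 111100 × 0.5380 ≈ 59767.6 m.
With N decimal places the half-ulp bound is 0.5·10⁻ᴺ°, or 0.5·10⁻ᴺ × 59767.6 m on the ground.
Setting 29883.8 × 10⁻ᴺ ≤ 0.15 gives 10ᴺ ≥ 1.992e+05, i.e. N ≥ 5.30.
So 6 decimal places suffice (0.0299 m); 5 would allow up to 0.299 m.

6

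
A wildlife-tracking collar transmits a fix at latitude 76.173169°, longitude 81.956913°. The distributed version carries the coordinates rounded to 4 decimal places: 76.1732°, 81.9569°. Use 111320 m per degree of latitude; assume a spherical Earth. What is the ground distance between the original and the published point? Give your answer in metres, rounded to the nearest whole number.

Δlat = 76.173169 − 76.1732 = -0.000031°; Δlon = 81.956913 − 81.9569 = +0.000013°.
N–S: -0.000031° × 111320 m/° = -3.45092 m.
East–west at this latitude: 0.000013° × 111320 × cos 76.1732° ≈ 0.000013 × 26604.1 = 0.345853 m.
Combined displacement = (3.45092² + 0.345853²)^½ ≈ 3.46821 m.

3 metres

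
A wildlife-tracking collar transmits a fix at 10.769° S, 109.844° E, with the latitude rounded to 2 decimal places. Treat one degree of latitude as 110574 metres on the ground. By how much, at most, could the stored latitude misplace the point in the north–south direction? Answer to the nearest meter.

Rounding to 2 decimal places leaves the latitude within ±0.005° of the true value.
North–south distance: 0.005° × 110574 m/° = 552.87 m.

553 meters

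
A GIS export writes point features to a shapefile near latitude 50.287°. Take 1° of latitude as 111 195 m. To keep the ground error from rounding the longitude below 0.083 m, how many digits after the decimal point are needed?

At 50.287° one degree of longitude covers 111195 × cos 50.287° ≈ 111195 × 0.6389 ≈ 71047.2 m.
Rounding to N decimal places gives at most 0.5 × 10⁻ᴺ degrees of error, i.e. 0.5 × 10⁻ᴺ × 71047.2 m.
Setting 35523.6 × 10⁻ᴺ ≤ 0.083 gives 10ᴺ ≥ 4.28e+05, i.e. N ≥ 5.63.
So 6 decimal places suffice (0.0355 m); 5 would allow up to 0.355 m.

6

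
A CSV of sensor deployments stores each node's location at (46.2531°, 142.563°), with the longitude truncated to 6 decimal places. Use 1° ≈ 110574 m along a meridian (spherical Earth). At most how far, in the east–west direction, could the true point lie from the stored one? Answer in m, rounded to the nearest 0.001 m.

Truncating at 6 decimal places can drop up to a full unit in the last place, so the longitude may be off by as much as 1e-06°.
Parallels shrink by cos φ, so at 46.2531° a degree of longitude is 110574 × 0.6915 ≈ 76459 m.
So at most 1e-06° × 76459 ≈ 0.076459 m east–west.

0.076 m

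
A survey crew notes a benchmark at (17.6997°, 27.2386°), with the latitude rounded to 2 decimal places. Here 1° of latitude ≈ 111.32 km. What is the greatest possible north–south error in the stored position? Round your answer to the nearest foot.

Rounding to 2 decimal places leaves the latitude within ±0.005° of the true value.
So the N–S error is at most 0.005 × 111320 = 556.6 m.
In feet: 556.6 m ÷ 0.3048 ≈ 1826.1 ft.

1826 feet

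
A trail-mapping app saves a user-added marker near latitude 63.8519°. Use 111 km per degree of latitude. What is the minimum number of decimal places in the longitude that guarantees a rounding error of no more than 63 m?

3

At 63.8519° one degree of longitude covers 111000 × cos 63.8519° ≈ 111000 × 0.4407 ≈ 48916.9 m.
Rounding to N decimal places gives at most 0.5 × 10⁻ᴺ degrees of error, i.e. 0.5 × 10⁻ᴺ × 48916.9 m.
Need 0.5 × 48916.9 × 10⁻ᴺ ≤ 63 → 10⁻ᴺ ≤ 2.576e-03, so N ≥ 2.59.
So 3 decimal places suffice (24.5 m); 2 would allow up to 245 m.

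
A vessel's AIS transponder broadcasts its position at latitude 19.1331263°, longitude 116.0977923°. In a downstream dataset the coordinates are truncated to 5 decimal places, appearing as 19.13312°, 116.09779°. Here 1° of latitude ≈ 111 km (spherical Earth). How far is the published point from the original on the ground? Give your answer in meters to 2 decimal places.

Δlat = 19.1331263 − 19.13312 = +0.0000063°; Δlon = 116.0977923 − 116.09779 = +0.0000023°.
N–S: 0.0000063° × 111000 m/° = 0.6993 m.
E–W at 19.1331°: 0.0000023° × 111000 × cos 19.1331° = 0.0000023 × 111000 × 0.9448 ≈ 0.241197 m.
Hypotenuse of the two orthogonal shifts: √(0.6993² + 0.241197²) = 0.739727 m.

0.74 meters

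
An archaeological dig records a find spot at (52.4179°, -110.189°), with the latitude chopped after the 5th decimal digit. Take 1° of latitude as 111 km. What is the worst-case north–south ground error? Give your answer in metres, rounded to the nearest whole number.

Truncating at 5 decimal places can drop up to a full unit in the last place, so the latitude may be off by as much as 1e-05°.
Along the meridian that is 1e-05° × 111000 m/° = 1.11 m.

1 metres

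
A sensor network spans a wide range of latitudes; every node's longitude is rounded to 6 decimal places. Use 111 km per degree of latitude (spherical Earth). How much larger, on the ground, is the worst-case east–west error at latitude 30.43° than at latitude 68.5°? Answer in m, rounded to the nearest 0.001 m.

0.028 m

Rounding to 6 decimal places leaves the longitude within ±5e-07° of the true value.
Error at 30.43° = 5e-07° × 111000 × cos 30.43° ≈ 0.0555 × 0.8622 = 0.047855 m.
At 68.5°: 5e-07° × 111000 × cos 68.5° = 5e-07 × 111000 × 0.3665 ≈ 0.020341 m.
So the lower-latitude error exceeds the higher by 0.047855 − 0.020341 = 0.027514 m.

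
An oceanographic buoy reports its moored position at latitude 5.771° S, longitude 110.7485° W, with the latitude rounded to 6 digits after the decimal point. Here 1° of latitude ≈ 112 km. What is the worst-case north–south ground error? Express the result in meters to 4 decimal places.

0.0560 meters

Rounding to 6 decimal places leaves the latitude within ±5e-07° of the true value.
So the N–S error is at most 5e-07 × 112000 = 0.056 m.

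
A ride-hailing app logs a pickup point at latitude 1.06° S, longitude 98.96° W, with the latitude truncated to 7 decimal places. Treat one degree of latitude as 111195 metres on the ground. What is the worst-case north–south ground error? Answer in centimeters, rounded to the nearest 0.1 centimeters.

Truncating at 7 decimal places can drop up to a full unit in the last place, so the latitude may be off by as much as 1e-07°.
Along the meridian that is 1e-07° × 111195 m/° = 0.0111195 m.
That is 0.0111195 m = 1.1119 cm.

1.1 centimeters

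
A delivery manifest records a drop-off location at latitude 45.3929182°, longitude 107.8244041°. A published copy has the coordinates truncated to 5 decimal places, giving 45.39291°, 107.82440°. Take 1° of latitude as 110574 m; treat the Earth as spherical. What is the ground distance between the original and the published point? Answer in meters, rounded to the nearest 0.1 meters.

The latitude changed by +0.0000082° and the longitude by +0.0000041°.
N–S: 0.0000082° × 110574 m/° = 0.906707 m.
East–west at this latitude: 0.0000041° × 110574 × cos 45.3929° ≈ 0.0000041 × 77649.6 = 0.318363 m.
Combined displacement = (0.906707² + 0.318363²)^½ ≈ 0.960975 m.

1.0 meters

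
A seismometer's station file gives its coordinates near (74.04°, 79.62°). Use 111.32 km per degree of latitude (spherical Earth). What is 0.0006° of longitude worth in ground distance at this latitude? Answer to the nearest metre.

0.0006° of longitude at 74.04° is 0.0006 × 111320 × cos 74.04° ≈ 0.0006 × 30609.2 = 18.3655 m.

18 metres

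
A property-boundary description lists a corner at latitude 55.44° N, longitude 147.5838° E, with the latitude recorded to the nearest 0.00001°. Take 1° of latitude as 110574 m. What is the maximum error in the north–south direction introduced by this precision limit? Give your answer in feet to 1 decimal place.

1.8 feet

Rounding to 5 decimal places leaves the latitude within ±5e-06° of the true value.
North–south distance: 5e-06° × 110574 m/° = 0.55287 m.
In feet: 0.55287 m ÷ 0.3048 ≈ 1.8139 ft.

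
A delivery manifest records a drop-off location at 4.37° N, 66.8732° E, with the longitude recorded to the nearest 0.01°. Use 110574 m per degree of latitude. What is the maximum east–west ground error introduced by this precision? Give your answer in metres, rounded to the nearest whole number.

Rounding to 2 decimal places leaves the longitude within ±0.005° of the true value.
At latitude 4.37° a degree of longitude spans 110574 m × cos 4.37° = 110574 × 0.9971 ≈ 110253 m.
So at most 0.005° × 110253 ≈ 551.263 m east–west.

551 metres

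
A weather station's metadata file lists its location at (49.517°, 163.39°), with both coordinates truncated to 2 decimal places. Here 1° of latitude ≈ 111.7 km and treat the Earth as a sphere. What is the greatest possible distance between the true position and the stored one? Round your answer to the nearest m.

1332 m

Truncating at 2 decimal places can drop up to a full unit in the last place, so each coordinate may be off by as much as 0.01°.
N–S: 0.01° × 111700 m/° = 1117 m.
E–W at 49.517°: 0.01° × 111700 × cos 49.517° = 0.01 × 111700 × 0.6492 ≈ 725.181 m.
Worst case both components are at the extreme and orthogonal: √(1117² + 725.181²) ≈ 1331.76 m.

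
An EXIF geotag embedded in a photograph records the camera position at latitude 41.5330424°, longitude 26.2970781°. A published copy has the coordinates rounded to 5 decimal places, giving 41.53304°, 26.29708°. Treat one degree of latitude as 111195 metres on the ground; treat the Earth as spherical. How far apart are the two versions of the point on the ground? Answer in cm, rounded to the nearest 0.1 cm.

31.0 cm

Δlat = 41.5330424 − 41.53304 = +0.0000024°; Δlon = 26.2970781 − 26.29708 = -0.0000019°.
North–south shift: 0.0000024 × 111195 = 0.266868 m.
E–W at 41.533°: -0.0000019° × 111195 × cos 41.533° = -0.0000019 × 111195 × 0.7486 ≈ -0.158151 m.
Hypotenuse of the two orthogonal shifts: √(0.266868² + 0.158151²) = 0.31021 m.
That is 0.31021 m = 31.021 cm.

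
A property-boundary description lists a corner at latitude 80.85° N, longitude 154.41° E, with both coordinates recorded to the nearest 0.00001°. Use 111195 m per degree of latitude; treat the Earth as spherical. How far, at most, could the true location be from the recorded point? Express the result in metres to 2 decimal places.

0.56 metres

Rounding to 5 decimal places leaves each coordinate within ±5e-06° of the true value.
North–south component: 5e-06° × 111195 = 0.555975 m.
E–W at 80.85°: 5e-06° × 111195 × cos 80.85° = 5e-06 × 111195 × 0.1590 ≈ 0.088411 m.
Combining orthogonally: (0.555975² + 0.088411²)^½ ≈ 0.562961 m.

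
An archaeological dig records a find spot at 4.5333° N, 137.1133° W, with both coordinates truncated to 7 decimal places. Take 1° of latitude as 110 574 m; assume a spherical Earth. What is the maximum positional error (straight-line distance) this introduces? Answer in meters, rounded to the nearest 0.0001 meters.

Truncating at 7 decimal places can drop up to a full unit in the last place, so each coordinate may be off by as much as 1e-07°.
Latitude error → 1e-07 × 110574 = 0.0110574 m along the meridian.
Longitude error → 1e-07 × 110574 × cos 4.5333° = 1e-07 × 110574 × 0.9969 ≈ 0.0110228 m.
Combining orthogonally: (0.0110574² + 0.0110228²)^½ ≈ 0.0156131 m.

0.0156 meters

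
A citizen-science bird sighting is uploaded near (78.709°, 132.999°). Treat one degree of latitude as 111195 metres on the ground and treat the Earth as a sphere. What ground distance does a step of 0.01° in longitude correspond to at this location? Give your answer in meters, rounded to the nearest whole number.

One degree of longitude here spans 111195 × cos 78.709° = 111195 × 0.1958 ≈ 21771.1 m; 0.01° of that is 217.711 m.

218 meters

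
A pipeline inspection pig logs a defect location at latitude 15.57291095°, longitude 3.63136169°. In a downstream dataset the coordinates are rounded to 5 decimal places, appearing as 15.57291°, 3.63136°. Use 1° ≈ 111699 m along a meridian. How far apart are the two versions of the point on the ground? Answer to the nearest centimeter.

Δlat = 15.57291095 − 15.57291 = +0.00000095°; Δlon = 3.63136169 − 3.63136 = +0.00000169°.
North–south shift: 0.00000095 × 111699 = 0.106114 m.
E–W at 15.5729°: 0.00000169° × 111699 × cos 15.5729° = 0.00000169 × 111699 × 0.9633 ≈ 0.181841 m.
Combined displacement = (0.106114² + 0.181841²)^½ ≈ 0.210539 m.
That is 0.210539 m = 21.054 cm.

21 centimeters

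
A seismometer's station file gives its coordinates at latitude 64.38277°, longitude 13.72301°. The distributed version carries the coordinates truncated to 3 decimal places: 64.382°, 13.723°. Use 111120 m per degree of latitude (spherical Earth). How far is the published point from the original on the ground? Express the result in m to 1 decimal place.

Δlat = 64.38277 − 64.382 = +0.00077°; Δlon = 13.72301 − 13.723 = +0.00001°.
North–south shift: 0.00077 × 111120 = 85.5624 m.
E–W at 64.382°: 0.00001° × 111120 × cos 64.382° = 0.00001 × 111120 × 0.4324 ≈ 0.480448 m.
Hypotenuse of the two orthogonal shifts: √(85.5624² + 0.480448²) = 85.5637 m.

85.6 m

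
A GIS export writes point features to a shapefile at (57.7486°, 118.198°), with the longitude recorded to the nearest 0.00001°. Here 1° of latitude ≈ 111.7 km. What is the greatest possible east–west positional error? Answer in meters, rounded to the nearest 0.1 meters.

0.3 meters

Rounding to 5 decimal places leaves the longitude within ±5e-06° of the true value.
At latitude 57.7486° a degree of longitude spans 111700 m × cos 57.7486° = 111700 × 0.5336 ≈ 59607 m.
East–west error: 5e-06° × 59607 m/° ≈ 0.298035 m.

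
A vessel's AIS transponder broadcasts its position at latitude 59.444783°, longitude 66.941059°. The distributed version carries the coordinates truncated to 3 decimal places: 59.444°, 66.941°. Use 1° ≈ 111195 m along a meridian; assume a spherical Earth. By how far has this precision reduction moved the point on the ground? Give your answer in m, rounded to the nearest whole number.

Δlat = 59.444783 − 59.444 = +0.000783°; Δlon = 66.941059 − 66.941 = +0.000059°.
North–south shift: 0.000783 × 111195 = 87.0657 m.
East–west at this latitude: 0.000059° × 111195 × cos 59.444° ≈ 0.000059 × 56529.3 = 3.33523 m.
Distance: √(87.0657² + 3.33523²) ≈ 87.1295 m.

87 m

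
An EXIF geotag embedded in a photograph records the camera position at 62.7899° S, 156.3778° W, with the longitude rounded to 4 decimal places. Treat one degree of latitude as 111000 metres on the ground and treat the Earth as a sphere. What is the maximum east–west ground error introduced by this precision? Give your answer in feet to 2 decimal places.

Rounding to 4 decimal places leaves the longitude within ±5e-05° of the true value.
At latitude 62.7899° a degree of longitude spans 111000 m × cos 62.7899° = 111000 × 0.4573 ≈ 50755.3 m.
So at most 5e-05° × 50755.3 ≈ 2.53776 m east–west.
In feet: 2.53776 m ÷ 0.3048 ≈ 8.326 ft.

8.33 feet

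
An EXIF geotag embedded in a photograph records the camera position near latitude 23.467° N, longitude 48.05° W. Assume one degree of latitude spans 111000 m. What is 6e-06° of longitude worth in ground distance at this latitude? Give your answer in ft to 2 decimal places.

At 23.467° a degree of longitude is 111000 × cos 23.467° ≈ 101819 m, so 6e-06° corresponds to 0.610915 m.
In feet: 0.610915 m ÷ 0.3048 ≈ 2.0043 ft.

2.00 ft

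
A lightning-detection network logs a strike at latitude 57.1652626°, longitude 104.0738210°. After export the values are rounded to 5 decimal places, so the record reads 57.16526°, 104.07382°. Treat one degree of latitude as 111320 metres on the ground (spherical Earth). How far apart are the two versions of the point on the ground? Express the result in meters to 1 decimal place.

The latitude changed by +0.0000026° and the longitude by +0.0000010°.
N–S: 0.0000026° × 111320 m/° = 0.289432 m.
E–W at 57.1653°: 0.0000010° × 111320 × cos 57.1653° = 0.0000010 × 111320 × 0.5422 ≈ 0.0603597 m.
Distance: √(0.289432² + 0.0603597²) ≈ 0.295659 m.

0.3 meters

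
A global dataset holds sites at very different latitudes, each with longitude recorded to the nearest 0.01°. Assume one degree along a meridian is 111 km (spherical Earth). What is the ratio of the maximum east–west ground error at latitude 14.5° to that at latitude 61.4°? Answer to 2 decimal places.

2.02

Rounding to 2 decimal places leaves the longitude within ±0.005° of the true value.
Error at 14.5° = 0.005° × 111000 × cos 14.5° ≈ 555 × 0.9681 = 537.32 m.
Error at 61.4° = 0.005° × 111000 × cos 61.4° ≈ 555 × 0.4787 = 265.67 m.
Ratio: 537.32 / 265.67 = cos 14.5° / cos 61.4° ≈ 2.0225.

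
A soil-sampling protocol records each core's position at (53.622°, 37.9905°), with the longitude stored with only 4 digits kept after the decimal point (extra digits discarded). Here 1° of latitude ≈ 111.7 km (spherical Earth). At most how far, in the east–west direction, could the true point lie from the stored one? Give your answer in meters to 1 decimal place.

Truncating at 4 decimal places can drop up to a full unit in the last place, so the longitude may be off by as much as 0.0001°.
Parallels shrink by cos φ, so at 53.622° a degree of longitude is 111700 × 0.5931 ≈ 66250.4 m.
Maximum E–W displacement: 0.0001 × 66250.4 = 6.62504 m.

6.6 meters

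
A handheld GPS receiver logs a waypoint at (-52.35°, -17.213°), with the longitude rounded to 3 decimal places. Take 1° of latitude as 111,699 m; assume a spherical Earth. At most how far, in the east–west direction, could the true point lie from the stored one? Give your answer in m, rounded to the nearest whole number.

34 m

Rounding to 3 decimal places leaves the longitude within ±0.0005° of the true value.
At latitude 52.35° a degree of longitude spans 111699 m × cos 52.35° = 111699 × 0.6108 ≈ 68229.8 m.
So at most 0.0005° × 68229.8 ≈ 34.1149 m east–west.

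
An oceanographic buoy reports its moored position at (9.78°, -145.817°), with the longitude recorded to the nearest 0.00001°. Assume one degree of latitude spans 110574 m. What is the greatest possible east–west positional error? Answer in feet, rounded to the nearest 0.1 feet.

Rounding to 5 decimal places leaves the longitude within ±5e-06° of the true value.
One degree of longitude at 9.78° is 110574 × cos 9.78° ≈ 110574 × 0.9855 = 108967 m.
So at most 5e-06° × 108967 ≈ 0.544835 m east–west.
Converting: 0.544835 m × 3.2808 ft/m ≈ 1.7875 ft.

1.8 feet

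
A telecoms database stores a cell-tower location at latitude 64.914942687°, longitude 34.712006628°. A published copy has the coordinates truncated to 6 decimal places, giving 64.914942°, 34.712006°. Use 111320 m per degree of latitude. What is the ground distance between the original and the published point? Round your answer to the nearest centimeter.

Δlat = 64.914942687 − 64.914942 = +0.000000687°; Δlon = 34.712006628 − 34.712006 = +0.000000628°.
N–S: 0.000000687° × 111320 m/° = 0.0764768 m.
East–west at this latitude: 0.000000628° × 111320 × cos 64.9149° ≈ 0.000000628 × 47195.6 = 0.0296388 m.
Hypotenuse of the two orthogonal shifts: √(0.0764768² + 0.0296388²) = 0.0820193 m.
That is 0.0820193 m = 8.2019 cm.

8 centimeters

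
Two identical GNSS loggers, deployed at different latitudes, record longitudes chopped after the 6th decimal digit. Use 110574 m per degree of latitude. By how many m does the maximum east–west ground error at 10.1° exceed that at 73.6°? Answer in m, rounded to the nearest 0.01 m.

0.08 m

Truncating at 6 decimal places can drop up to a full unit in the last place, so the longitude may be off by as much as 1e-06°.
Error at 10.1° = 1e-06° × 110574 × cos 10.1° ≈ 0.11057 × 0.9845 = 0.10886 m.
At 73.6°: 1e-06° × 110574 × cos 73.6° = 1e-06 × 110574 × 0.2823 ≈ 0.03122 m.
So the lower-latitude error exceeds the higher by 0.10886 − 0.03122 = 0.077641 m.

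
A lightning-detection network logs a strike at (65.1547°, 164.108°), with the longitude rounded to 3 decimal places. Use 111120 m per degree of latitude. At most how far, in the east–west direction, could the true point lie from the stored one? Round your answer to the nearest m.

Rounding to 3 decimal places leaves the longitude within ±0.0005° of the true value.
At latitude 65.1547° a degree of longitude spans 111120 m × cos 65.1547° = 111120 × 0.4202 ≈ 46689.3 m.
Maximum E–W displacement: 0.0005 × 46689.3 = 23.3446 m.

23 m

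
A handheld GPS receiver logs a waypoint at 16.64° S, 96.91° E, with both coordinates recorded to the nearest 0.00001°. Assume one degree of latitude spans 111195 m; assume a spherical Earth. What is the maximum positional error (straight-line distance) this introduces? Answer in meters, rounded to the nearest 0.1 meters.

Rounding to 5 decimal places leaves each coordinate within ±5e-06° of the true value.
North–south component: 5e-06° × 111195 = 0.555975 m.
E–W at 16.64°: 5e-06° × 111195 × cos 16.64° = 5e-06 × 111195 × 0.9581 ≈ 0.532692 m.
Combining orthogonally: (0.555975² + 0.532692²)^½ ≈ 0.76998 m.

0.8 meters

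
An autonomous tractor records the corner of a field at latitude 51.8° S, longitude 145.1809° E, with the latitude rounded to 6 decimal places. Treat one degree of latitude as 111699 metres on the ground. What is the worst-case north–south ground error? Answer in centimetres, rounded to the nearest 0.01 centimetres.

5.58 centimetres

Rounding to 6 decimal places leaves the latitude within ±5e-07° of the true value.
So the N–S error is at most 5e-07 × 111699 = 0.0558495 m.
That is 0.0558495 m = 5.5849 cm.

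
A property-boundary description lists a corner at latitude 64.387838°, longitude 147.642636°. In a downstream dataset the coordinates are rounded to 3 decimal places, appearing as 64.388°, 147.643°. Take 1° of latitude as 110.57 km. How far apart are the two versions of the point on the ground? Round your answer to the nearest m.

Δlat = 64.387838 − 64.388 = -0.000162°; Δlon = 147.642636 − 147.643 = -0.000364°.
North–south shift: -0.000162 × 110570 = -17.9123 m.
East–west at this latitude: -0.000364° × 110570 × cos 64.388° ≈ -0.000364 × 47796.6 = -17.398 m.
Distance: √(17.9123² + 17.398²) ≈ 24.9708 m.

25 m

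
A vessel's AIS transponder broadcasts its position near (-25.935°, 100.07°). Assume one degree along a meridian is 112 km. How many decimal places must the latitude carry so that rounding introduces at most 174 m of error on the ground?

One degree of latitude covers 112000 m.
With N decimal places the half-ulp bound is 0.5·10⁻ᴺ°, or 0.5·10⁻ᴺ × 112000 m on the ground.
Setting 56000 × 10⁻ᴺ ≤ 174 gives 10ᴺ ≥ 321.8, i.e. N ≥ 2.51.
N = 2 would give 560 m (too coarse); N = 3 gives 56 m ≤ 174 m.

3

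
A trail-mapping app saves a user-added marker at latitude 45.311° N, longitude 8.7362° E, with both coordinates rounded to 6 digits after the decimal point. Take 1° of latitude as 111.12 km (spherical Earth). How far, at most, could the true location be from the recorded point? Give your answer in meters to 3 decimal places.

Rounding to 6 decimal places leaves each coordinate within ±5e-07° of the true value.
N–S: 5e-07° × 111120 m/° = 0.05556 m.
East–west component at 45.311°: 5e-07° × 111120 × cos 45.311° ≈ 5e-07 × 78146.1 ≈ 0.039073 m.
Worst case both components are at the extreme and orthogonal: √(0.05556² + 0.039073²) ≈ 0.0679236 m.

0.068 meters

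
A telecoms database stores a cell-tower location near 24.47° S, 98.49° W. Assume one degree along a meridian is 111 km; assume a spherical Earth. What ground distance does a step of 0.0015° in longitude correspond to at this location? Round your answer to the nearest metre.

152 metres

0.0015° of longitude at 24.47° is 0.0015 × 111000 × cos 24.47° ≈ 0.0015 × 101030 = 151.545 m.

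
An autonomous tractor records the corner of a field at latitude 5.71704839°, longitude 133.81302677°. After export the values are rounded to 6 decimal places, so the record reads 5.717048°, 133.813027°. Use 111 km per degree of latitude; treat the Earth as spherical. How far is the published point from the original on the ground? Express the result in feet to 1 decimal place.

The latitude changed by +0.00000039° and the longitude by -0.00000023°.
North–south shift: 0.00000039 × 111000 = 0.04329 m.
East–west at this latitude: -0.00000023° × 111000 × cos 5.71705° ≈ -0.00000023 × 110448 = -0.025403 m.
Combined displacement = (0.04329² + 0.025403²)^½ ≈ 0.050193 m.
Converting: 0.050193 m × 3.2808 ft/m ≈ 0.16468 ft.

0.2 feet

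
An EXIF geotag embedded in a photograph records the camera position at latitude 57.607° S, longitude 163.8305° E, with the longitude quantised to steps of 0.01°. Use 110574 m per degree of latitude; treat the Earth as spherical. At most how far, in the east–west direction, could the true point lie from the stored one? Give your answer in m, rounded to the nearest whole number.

With a 0.01° grid the true value lies within half a step, ±0.01°/2 = ±0.005°, of the stored one.
One degree of longitude at 57.607° is 110574 × cos 57.607° ≈ 110574 × 0.5357 = 59237.1 m.
East–west error: 0.005° × 59237.1 m/° ≈ 296.186 m.

296 m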